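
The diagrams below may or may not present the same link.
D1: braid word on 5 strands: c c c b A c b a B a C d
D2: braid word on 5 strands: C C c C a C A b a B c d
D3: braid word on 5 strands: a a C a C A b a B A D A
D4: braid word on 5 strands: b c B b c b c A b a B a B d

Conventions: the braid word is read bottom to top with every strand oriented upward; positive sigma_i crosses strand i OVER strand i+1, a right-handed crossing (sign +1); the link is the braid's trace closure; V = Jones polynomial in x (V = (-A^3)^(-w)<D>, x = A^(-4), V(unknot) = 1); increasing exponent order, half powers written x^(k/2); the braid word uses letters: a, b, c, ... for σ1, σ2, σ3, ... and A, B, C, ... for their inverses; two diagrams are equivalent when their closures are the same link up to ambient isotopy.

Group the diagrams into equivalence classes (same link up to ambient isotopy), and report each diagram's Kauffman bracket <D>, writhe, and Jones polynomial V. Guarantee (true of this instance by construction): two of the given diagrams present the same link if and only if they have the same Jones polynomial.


grouping into links: {D1, D4} | {D2, D3}
V(D1) = 2x - x^2 + 3x^3 - 2x^4 + 2x^5 - x^6 + x^7  (w +6, c 12, <D> = A^-10 - A^-6 + 2A^-2 - 2A^2 + 3A^6 - A^10 + 2A^14)
D2 (bracket 1 + A^4 + A^8 + A^12; 12 crossings at w = 0): V = x^-3 + x^-2 + x^-1 + 1
V(D3) = x^-3 + x^-2 + x^-1 + 1  (w -2, c 12, <D> = A^-6 + A^-2 + A^2 + A^6)
V(D4) = 2x - x^2 + 3x^3 - 2x^4 + 2x^5 - x^6 + x^7  [14 crossings, <D> = A^-10 - A^-6 + 2A^-2 - 2A^2 + 3A^6 - A^10 + 2A^14, w = +6]
why: comparing 4 Jones polynomials yields 2 groups


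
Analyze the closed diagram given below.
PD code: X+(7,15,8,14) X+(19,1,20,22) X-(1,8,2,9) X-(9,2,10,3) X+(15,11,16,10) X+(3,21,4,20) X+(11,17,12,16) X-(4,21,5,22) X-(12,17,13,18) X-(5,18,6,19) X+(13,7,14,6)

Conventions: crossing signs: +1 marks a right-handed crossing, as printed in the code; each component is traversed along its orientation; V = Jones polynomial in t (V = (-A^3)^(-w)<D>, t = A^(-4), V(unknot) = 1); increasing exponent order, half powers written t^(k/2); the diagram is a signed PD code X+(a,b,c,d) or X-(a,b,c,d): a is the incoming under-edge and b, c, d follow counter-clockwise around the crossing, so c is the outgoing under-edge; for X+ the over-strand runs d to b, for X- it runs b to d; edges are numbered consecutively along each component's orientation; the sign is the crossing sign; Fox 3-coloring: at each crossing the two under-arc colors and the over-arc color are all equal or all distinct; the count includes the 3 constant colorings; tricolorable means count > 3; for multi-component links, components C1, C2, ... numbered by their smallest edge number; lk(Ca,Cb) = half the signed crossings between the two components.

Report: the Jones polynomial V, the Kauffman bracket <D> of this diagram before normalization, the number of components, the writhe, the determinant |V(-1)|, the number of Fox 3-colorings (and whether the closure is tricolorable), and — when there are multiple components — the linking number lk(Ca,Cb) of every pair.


V = -t^-3 + 2t^-2 - 2t^-1 + 3 - 2t + 2t^2 - t^3
<D> = A^-9 - 2A^-5 + 2A^-1 - 3A^3 + 2A^7 - 2A^11 + A^15 (w = +1)
1 component over 11 crossings, w = +1
3 Fox colorings among 3^11, |V(-1)| = 13: not tricolorable
why: w = +1 (over 11 crossings) is diagram-only; (-A^3)^(-1) removes it from V


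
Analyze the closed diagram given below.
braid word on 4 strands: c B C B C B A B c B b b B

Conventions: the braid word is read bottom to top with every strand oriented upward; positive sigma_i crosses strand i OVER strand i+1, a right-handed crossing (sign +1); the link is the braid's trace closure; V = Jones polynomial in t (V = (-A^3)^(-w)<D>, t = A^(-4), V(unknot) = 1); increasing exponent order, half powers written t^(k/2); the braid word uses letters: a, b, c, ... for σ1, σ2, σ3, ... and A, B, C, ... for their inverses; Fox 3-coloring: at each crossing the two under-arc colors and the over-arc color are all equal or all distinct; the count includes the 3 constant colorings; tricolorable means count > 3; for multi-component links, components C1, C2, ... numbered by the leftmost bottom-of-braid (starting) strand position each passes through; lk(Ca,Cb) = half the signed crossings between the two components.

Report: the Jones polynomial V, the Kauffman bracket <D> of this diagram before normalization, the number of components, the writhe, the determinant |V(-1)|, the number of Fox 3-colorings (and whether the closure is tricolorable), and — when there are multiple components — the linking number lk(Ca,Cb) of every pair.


V = -t^-6 + t^-5 - t^-4 + 2t^-3 - t^-2 + t^-1
<D> = -A^-11 + A^-7 - 2A^-3 + A - A^5 + A^9 (w = -5)
1 component over 13 crossings, w = -5
3 Fox colorings among 3^13, |V(-1)| = 7: not tricolorable
why: w = -5 (over 13 crossings) is diagram-only; (-A^3)^(5) removes it from V


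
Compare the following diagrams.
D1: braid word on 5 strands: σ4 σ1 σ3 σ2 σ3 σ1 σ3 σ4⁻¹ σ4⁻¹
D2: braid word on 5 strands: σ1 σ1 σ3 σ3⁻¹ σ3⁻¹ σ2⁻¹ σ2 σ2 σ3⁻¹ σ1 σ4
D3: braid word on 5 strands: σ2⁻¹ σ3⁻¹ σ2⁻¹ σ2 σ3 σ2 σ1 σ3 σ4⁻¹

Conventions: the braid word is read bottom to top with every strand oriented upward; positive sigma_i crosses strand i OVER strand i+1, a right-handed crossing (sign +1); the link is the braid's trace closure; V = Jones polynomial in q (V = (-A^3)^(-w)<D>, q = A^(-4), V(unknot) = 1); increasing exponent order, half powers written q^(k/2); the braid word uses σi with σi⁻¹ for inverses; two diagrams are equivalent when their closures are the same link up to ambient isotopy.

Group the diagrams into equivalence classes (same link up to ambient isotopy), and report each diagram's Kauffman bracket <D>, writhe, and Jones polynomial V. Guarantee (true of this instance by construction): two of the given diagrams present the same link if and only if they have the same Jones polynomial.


grouping into links: {D1} | {D2} | {D3}
V(D1) = -q^(3/2) - 2q^(7/2) + q^(9/2) - q^(11/2) + q^(13/2)  (w +5, c 9, <D> = -A^-11 + A^-7 - A^-3 + 2A + A^9)
V(D2) = -q^(-3/2) - 2q^(1/2) + q^(3/2) - q^(5/2) + q^(7/2)  (w +3, c 11, <D> = -A^-5 + A^-1 - A^3 + 2A^7 + A^15)
V(D3) = -q^(-1/2) - q^(1/2)  [9 crossings, <D> = A + A^5, w = +1]
why: 3 values of V(q) split the 3 diagrams


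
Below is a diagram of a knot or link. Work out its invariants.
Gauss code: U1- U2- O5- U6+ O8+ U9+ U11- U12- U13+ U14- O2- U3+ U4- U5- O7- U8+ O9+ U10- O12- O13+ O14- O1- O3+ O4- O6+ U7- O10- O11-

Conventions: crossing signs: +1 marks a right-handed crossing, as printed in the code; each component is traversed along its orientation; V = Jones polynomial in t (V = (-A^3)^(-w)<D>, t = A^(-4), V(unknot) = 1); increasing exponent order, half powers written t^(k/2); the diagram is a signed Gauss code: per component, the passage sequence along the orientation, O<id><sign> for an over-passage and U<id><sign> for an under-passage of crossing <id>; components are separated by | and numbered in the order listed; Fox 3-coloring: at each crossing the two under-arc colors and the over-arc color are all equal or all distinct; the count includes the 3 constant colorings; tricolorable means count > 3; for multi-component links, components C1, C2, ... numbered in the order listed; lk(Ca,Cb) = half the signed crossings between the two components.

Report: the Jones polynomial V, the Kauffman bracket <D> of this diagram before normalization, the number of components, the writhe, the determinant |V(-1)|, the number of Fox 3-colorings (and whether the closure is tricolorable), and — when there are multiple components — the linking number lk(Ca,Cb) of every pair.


V = t^-7 - 2t^-6 + 2t^-5 - 3t^-4 + 3t^-3 - 2t^-2 + 2t^-1
<D> = 2A^-8 - 2A^-4 + 3 - 3A^4 + 2A^8 - 2A^12 + A^16 (w = -4)
1 component over 14 crossings, w = -4
9 Fox colorings among 3^14, |V(-1)| = 15: tricolorable
why: det 15 = |V(-1)|; divisible by 3, so tricolorable


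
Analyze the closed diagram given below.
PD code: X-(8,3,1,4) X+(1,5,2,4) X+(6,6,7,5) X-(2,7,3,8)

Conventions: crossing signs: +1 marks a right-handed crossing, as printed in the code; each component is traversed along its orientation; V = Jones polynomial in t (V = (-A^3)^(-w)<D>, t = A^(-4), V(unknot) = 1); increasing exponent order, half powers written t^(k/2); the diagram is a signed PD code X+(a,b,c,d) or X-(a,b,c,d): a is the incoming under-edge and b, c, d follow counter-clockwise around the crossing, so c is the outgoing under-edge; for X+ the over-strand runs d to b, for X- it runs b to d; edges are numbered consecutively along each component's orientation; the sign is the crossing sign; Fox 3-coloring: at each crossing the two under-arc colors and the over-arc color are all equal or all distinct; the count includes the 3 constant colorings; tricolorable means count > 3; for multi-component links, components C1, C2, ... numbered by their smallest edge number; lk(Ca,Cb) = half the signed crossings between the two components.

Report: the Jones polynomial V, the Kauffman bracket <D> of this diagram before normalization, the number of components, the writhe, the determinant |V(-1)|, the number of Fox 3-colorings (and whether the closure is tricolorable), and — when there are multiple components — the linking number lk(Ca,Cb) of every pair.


V = 1
<D> = 1 (w = 0)
1 component over 4 crossings, w = 0
3 Fox colorings among 3^4, |V(-1)| = 1: not tricolorable
why: w = 0 (over 4 crossings) is diagram-only; (-A^3)^(0) removes it from V


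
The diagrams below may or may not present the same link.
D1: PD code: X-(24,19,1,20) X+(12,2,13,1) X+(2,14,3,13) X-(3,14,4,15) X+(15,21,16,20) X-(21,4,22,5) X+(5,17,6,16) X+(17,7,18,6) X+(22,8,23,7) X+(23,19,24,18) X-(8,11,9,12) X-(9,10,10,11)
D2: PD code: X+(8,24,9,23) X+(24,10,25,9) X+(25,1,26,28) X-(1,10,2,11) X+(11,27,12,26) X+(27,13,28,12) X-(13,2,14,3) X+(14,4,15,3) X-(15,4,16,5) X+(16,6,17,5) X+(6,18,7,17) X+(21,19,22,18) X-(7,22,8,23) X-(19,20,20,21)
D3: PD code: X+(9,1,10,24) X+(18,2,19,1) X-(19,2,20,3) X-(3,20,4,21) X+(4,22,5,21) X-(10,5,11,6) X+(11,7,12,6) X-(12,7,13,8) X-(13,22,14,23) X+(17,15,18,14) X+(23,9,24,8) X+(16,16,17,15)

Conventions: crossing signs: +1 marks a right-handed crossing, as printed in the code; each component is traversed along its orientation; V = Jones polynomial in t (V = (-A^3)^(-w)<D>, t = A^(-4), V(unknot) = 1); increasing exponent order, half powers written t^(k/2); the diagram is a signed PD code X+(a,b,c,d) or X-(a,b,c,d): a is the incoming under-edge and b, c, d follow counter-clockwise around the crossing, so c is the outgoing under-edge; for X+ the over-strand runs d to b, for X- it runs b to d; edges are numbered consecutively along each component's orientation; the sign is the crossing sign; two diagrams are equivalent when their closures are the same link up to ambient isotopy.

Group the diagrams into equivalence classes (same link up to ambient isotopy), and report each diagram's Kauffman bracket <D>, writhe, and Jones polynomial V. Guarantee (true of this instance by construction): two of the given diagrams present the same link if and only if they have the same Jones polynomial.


grouping into links: {D1, D2} | {D3}
V(D1) = t - t^2 + 2t^3 - t^4 + t^5 - t^6  (w +2, c 12, <D> = -A^-18 + A^-14 - A^-10 + 2A^-6 - A^-2 + A^2)
V(D2) = t - t^2 + 2t^3 - t^4 + t^5 - t^6  [14 crossings, <D> = -A^-12 + A^-8 - A^-4 + 2 - A^4 + A^8, w = +4]
V(D3) = 1  [12 crossings, <D> = A^6, w = +2]
why: 2 classes among 3 diagrams; unequal V(t) rules out equality


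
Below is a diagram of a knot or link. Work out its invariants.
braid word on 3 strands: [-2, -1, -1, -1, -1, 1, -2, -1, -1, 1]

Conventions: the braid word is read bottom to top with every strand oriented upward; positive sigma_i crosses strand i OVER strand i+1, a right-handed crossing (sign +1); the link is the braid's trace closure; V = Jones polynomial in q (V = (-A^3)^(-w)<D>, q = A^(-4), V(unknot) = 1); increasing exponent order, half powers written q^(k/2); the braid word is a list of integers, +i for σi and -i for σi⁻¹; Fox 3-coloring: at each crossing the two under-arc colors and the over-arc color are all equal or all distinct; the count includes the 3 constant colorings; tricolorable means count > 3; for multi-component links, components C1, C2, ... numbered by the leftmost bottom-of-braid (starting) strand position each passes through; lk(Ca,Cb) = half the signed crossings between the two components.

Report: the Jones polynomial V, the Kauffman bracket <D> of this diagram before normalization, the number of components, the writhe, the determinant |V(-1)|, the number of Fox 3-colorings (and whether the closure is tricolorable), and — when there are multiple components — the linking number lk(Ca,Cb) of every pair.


V(q) = -q^-7 + q^-6 - q^-5 + q^-4 + q^-2
bracket: A^-10 + A^-2 - A^2 + A^6 - A^10, w = -6
1 component, writhe -6, over 10 crossings
det 5, colorings 3 of 3^10 — not tricolorable
observation: |V(-1)| = 5: so not tricolorable, since 3 does not divide 5


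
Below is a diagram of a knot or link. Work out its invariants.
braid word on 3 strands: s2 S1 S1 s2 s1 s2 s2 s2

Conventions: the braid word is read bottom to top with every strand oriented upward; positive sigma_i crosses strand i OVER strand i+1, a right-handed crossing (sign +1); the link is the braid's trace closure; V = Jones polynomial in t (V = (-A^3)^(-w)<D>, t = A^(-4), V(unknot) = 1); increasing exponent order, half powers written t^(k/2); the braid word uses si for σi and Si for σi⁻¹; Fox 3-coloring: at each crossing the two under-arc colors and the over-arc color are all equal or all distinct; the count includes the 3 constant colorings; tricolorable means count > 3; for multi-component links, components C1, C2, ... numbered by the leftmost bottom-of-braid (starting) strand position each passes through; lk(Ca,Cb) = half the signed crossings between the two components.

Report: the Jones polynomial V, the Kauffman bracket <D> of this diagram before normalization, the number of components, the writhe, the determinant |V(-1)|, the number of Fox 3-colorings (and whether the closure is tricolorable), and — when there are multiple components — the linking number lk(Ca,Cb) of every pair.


Jones polynomial: V(t) = t + t^3 - t^4
<D> = -A^-4 + 1 + A^8; writhe +4
components 1, writhe +4 (8 crossings)
3-colorings: 9 of 3^8, det 3 — tricolorable
note: the span of V is 3, forcing >= 3 crossings in any diagram


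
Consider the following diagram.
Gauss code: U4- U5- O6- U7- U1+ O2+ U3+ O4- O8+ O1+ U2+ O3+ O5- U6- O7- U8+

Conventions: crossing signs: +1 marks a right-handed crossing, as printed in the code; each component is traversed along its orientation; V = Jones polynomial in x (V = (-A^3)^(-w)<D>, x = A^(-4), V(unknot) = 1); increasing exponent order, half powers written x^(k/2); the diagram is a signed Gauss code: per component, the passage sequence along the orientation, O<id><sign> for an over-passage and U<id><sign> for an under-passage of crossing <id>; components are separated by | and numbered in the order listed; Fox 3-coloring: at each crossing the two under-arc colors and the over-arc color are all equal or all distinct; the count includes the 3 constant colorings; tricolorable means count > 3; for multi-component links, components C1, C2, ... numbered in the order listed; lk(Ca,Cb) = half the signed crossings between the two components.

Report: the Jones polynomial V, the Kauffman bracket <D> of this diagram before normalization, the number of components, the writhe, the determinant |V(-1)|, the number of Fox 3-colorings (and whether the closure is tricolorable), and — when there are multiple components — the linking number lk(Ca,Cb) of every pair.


V = -x^-3 + x^-2 - x^-1 + 3 - x + x^2 - x^3
<D> = -A^-12 + A^-8 - A^-4 + 3 - A^4 + A^8 - A^12 (w = 0)
1 component over 8 crossings, w = 0
27 Fox colorings among 3^8, |V(-1)| = 9: tricolorable
why: V is palindromic (span 6, det 9): x -> 1/x fixes it; necessary, not sufficient, for amphichirality


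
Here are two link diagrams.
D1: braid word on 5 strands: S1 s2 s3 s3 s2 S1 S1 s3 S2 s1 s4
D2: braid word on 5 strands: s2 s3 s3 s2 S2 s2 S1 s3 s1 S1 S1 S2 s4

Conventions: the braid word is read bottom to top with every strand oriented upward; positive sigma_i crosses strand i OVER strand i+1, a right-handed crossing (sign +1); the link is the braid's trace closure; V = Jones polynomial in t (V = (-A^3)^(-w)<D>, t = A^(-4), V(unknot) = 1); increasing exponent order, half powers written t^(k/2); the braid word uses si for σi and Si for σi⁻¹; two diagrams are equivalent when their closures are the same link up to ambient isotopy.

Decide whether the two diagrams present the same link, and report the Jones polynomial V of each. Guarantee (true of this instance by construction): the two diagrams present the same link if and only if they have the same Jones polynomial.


equivalent: yes
V(D1) = -t^(-3/2) - 2t^(1/2) + t^(3/2) - t^(5/2) + t^(7/2)  (w +3, c 11, <D> = -A^-5 + A^-1 - A^3 + 2A^7 + A^15)
D2 (bracket -A^-5 + A^-1 - A^3 + 2A^7 + A^15; 13 crossings at w = +3): V = -t^(-3/2) - 2t^(1/2) + t^(3/2) - t^(5/2) + t^(7/2)
why: one V(t) for all 2 diagrams — one class (guaranteed)


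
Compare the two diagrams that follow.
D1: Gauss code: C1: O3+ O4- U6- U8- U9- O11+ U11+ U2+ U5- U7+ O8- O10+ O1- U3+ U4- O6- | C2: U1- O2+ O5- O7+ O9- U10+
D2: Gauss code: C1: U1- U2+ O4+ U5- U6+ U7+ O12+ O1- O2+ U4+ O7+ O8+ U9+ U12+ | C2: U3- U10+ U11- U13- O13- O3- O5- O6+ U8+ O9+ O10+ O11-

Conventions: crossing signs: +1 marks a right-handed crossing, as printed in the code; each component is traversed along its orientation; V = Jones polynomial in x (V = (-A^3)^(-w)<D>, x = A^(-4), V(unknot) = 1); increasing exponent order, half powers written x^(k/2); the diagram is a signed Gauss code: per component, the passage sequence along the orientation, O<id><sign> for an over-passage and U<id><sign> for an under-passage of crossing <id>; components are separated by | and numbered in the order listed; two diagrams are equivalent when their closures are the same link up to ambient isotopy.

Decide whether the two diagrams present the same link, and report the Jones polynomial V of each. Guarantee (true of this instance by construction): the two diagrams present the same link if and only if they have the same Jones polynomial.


equivalent: no
D1 (bracket A^-5 + A^-1; 11 crossings at w = -1): V = -x^(-1/2) - x^(1/2)
D2 (bracket -A^-17 + A^-13 - A^-9 + 2A^-5 + A^3; 13 crossings at w = +3): V = -x^(3/2) - 2x^(7/2) + x^(9/2) - x^(11/2) + x^(13/2)
key observation: 2 values of V(x) split the 2 diagrams


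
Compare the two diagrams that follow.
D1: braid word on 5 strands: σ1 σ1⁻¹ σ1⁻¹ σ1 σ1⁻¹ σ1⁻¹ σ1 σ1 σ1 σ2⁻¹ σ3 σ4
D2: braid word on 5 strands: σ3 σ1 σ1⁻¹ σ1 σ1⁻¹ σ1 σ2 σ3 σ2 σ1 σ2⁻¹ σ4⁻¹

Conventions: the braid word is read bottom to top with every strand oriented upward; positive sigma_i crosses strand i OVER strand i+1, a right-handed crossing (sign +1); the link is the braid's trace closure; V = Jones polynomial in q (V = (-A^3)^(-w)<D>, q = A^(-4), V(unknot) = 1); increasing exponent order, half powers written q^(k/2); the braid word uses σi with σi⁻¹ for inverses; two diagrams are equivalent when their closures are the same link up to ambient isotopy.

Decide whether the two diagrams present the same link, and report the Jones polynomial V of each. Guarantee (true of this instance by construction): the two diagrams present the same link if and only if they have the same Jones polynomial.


equivalent: no
D1 (bracket A^6; 12 crossings at w = +2): V = 1
V(D2) = q - q^2 + 2q^3 - q^4 + q^5 - q^6  (w +4, c 12, <D> = -A^-12 + A^-8 - A^-4 + 2 - A^4 + A^8)
key observation: 2 classes among 2 diagrams; unequal V(q) rules out equality


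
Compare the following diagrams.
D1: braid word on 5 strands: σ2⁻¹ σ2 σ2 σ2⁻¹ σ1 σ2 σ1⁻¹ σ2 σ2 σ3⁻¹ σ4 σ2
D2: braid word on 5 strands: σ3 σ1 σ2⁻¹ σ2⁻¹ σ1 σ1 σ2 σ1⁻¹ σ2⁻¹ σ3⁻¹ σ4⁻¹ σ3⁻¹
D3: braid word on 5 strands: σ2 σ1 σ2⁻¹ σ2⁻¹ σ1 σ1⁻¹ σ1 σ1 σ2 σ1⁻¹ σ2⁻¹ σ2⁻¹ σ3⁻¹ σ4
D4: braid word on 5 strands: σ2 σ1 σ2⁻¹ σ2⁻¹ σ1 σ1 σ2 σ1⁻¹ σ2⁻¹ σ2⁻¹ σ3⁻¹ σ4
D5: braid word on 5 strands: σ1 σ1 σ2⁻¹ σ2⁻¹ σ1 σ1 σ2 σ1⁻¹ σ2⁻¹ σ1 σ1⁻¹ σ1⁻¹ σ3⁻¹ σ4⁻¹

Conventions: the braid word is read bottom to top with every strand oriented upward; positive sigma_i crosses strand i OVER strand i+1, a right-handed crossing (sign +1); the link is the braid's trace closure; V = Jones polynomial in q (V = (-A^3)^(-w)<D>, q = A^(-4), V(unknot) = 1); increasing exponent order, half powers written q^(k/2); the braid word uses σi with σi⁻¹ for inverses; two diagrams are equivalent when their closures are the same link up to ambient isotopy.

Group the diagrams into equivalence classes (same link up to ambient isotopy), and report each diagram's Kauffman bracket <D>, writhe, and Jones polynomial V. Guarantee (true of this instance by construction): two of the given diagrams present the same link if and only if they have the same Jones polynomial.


equivalence classes: {D1} | {D2, D3, D4, D5}
D1 (bracket -A^-4 + 1 + A^8; 12 crossings at w = +4): V = q + q^3 - q^4
D2 (bracket -A^-18 + 2A^-14 - 2A^-10 + 3A^-6 - 2A^-2 + 2A^2 - A^6; 12 crossings at w = -2): V = -q^-3 + 2q^-2 - 2q^-1 + 3 - 2q + 2q^2 - q^3
V(D3) = -q^-3 + 2q^-2 - 2q^-1 + 3 - 2q + 2q^2 - q^3  (w 0, c 14, <D> = -A^-12 + 2A^-8 - 2A^-4 + 3 - 2A^4 + 2A^8 - A^12)
D4 (bracket -A^-12 + 2A^-8 - 2A^-4 + 3 - 2A^4 + 2A^8 - A^12; 12 crossings at w = 0): V = -q^-3 + 2q^-2 - 2q^-1 + 3 - 2q + 2q^2 - q^3
V(D5) = -q^-3 + 2q^-2 - 2q^-1 + 3 - 2q + 2q^2 - q^3  (w -2, c 14, <D> = -A^-18 + 2A^-14 - 2A^-10 + 3A^-6 - 2A^-2 + 2A^2 - A^6)
key observation: 2 values of V(q) split the 5 diagrams


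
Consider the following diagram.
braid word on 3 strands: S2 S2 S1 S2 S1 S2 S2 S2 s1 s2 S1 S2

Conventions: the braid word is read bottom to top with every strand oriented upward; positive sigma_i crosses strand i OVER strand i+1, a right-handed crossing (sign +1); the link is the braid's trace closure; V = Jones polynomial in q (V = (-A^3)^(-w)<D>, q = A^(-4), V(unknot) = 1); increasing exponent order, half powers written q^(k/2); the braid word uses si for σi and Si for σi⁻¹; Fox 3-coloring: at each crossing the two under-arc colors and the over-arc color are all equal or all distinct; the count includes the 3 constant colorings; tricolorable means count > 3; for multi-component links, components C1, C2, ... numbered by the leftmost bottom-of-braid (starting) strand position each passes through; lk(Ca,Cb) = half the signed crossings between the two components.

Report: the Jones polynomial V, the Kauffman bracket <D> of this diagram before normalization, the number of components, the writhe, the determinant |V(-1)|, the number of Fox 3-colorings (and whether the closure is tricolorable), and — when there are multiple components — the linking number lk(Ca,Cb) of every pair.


V = q^-11 - 2q^-10 + 2q^-9 - 3q^-8 + 2q^-7 - 2q^-6 + 2q^-5 + q^-3
<D> = A^-12 + 2A^-4 - 2 + 2A^4 - 3A^8 + 2A^12 - 2A^16 + A^20 (w = -8)
1 component over 12 crossings, w = -8
9 Fox colorings among 3^12, |V(-1)| = 15: tricolorable
why: |V(-1)| = 15: so tricolorable, since 3 divides 15


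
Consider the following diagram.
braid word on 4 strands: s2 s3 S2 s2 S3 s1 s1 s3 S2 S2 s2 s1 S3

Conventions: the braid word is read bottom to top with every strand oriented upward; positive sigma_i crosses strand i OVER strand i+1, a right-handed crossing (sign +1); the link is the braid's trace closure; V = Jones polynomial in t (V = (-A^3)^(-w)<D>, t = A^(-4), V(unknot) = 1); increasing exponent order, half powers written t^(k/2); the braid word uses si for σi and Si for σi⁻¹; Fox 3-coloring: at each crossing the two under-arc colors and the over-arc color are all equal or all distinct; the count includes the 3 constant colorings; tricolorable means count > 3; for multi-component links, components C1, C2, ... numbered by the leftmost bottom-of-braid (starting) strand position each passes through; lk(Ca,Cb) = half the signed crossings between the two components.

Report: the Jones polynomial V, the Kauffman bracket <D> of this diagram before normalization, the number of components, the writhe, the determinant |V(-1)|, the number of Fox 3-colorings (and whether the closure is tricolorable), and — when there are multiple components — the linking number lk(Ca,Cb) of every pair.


V(t) = t + t^3 - t^4
bracket: A^-7 - A^-3 - A^5, w = +3
1 component, writhe +3, over 13 crossings
det 3, colorings 9 of 3^13 — tricolorable
observation: free reduction leaves σ2 σ1 σ1 σ3 σ2⁻¹ σ1 σ3⁻¹ of the original 13 letters


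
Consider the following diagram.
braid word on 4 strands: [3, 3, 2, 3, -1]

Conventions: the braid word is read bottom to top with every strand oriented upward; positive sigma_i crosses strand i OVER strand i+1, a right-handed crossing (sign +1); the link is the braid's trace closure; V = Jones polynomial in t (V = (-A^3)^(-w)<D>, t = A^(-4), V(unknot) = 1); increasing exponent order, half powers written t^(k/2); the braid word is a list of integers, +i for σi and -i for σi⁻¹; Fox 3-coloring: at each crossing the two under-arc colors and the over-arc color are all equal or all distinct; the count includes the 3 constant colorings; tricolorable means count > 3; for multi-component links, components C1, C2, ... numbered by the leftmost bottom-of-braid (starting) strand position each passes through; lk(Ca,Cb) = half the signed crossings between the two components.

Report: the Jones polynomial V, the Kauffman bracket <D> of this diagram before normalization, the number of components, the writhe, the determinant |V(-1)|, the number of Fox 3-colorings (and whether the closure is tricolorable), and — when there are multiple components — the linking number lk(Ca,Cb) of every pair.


V = t + t^3 - t^4
<D> = A^-7 - A^-3 - A^5 (w = +3)
1 component over 5 crossings, w = +3
9 Fox colorings among 3^5, |V(-1)| = 3: tricolorable
why: w = +3 (over 5 crossings) is diagram-only; (-A^3)^(-3) removes it from V


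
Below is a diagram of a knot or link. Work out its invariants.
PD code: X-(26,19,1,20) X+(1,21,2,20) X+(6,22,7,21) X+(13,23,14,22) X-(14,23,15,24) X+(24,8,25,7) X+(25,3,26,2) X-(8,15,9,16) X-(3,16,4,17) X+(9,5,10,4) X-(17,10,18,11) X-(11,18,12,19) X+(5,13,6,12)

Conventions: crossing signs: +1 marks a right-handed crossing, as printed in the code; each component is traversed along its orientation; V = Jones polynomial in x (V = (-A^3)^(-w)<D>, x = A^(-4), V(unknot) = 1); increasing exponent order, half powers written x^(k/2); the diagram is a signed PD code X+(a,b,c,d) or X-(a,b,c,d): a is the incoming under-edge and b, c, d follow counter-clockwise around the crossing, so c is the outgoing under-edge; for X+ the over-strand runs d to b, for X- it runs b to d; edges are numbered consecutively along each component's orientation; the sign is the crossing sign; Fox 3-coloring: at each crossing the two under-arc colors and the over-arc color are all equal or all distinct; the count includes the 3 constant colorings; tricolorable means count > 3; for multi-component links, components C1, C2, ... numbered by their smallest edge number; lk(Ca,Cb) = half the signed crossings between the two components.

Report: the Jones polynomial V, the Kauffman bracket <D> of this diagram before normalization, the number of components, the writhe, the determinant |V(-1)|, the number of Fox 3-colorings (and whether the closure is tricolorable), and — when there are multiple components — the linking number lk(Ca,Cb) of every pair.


V = -x^-3 + x^-2 - x^-1 + 3 - x + x^2 - x^3
<D> = A^-9 - A^-5 + A^-1 - 3A^3 + A^7 - A^11 + A^15 (w = +1)
1 component over 13 crossings, w = +1
27 Fox colorings among 3^13, |V(-1)| = 9: tricolorable
why: |V(-1)| = 9: so tricolorable, since 3 divides 9


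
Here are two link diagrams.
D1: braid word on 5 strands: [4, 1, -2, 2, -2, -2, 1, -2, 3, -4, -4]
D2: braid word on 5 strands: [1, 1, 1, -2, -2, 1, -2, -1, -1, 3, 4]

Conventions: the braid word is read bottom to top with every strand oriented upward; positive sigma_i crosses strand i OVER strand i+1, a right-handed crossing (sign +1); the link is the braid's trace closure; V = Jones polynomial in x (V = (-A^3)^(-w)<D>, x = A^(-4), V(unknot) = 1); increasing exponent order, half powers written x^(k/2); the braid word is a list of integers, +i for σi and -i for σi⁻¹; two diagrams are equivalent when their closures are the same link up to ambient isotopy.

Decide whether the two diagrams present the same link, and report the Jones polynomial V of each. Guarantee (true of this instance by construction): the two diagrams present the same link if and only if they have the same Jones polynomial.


same link: yes
V(D1) = x^(-7/2) - 2x^(-5/2) + x^(-3/2) - 2x^(-1/2) + x^(1/2) - x^(3/2)  [11 crossings, <D> = A^-9 - A^-5 + 2A^-1 - A^3 + 2A^7 - A^11, w = -1]
V(D2) = x^(-7/2) - 2x^(-5/2) + x^(-3/2) - 2x^(-1/2) + x^(1/2) - x^(3/2)  (w +1, c 11, <D> = A^-3 - A + 2A^5 - A^9 + 2A^13 - A^17)
note: from 11 to 11 crossings by R-moves: one link, two diagrams


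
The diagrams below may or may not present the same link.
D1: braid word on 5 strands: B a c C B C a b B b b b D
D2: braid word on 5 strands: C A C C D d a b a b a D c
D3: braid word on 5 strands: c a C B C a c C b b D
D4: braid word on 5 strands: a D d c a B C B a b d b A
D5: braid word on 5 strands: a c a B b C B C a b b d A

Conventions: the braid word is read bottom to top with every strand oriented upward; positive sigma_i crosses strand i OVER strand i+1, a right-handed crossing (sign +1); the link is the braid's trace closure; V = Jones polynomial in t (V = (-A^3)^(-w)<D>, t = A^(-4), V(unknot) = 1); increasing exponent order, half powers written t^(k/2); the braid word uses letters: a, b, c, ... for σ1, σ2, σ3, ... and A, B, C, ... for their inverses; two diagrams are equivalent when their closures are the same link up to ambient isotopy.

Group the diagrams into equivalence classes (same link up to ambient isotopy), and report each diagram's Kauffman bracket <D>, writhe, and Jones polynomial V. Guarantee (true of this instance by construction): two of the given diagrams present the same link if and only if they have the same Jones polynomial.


equivalence classes: {D1, D3, D4, D5} | {D2}
D1 (bracket A^-15 + A^-7 - A^-3 + A; 13 crossings at w = +1): V = -t^(1/2) + t^(3/2) - t^(5/2) - t^(9/2)
D2 (bracket -A^-11 + A^-7 - A^-3 + 2A + A^9; 13 crossings at w = +1): V = -t^(-3/2) - 2t^(1/2) + t^(3/2) - t^(5/2) + t^(7/2)
D3 (bracket A^-15 + A^-7 - A^-3 + A; 11 crossings at w = +1): V = -t^(1/2) + t^(3/2) - t^(5/2) - t^(9/2)
V(D4) = -t^(1/2) + t^(3/2) - t^(5/2) - t^(9/2)  (w +3, c 13, <D> = A^-9 + A^-1 - A^3 + A^7)
V(D5) = -t^(1/2) + t^(3/2) - t^(5/2) - t^(9/2)  [13 crossings, <D> = A^-9 + A^-1 - A^3 + A^7, w = +3]
observation: 2 classes among 5 diagrams; unequal V(t) rules out equality


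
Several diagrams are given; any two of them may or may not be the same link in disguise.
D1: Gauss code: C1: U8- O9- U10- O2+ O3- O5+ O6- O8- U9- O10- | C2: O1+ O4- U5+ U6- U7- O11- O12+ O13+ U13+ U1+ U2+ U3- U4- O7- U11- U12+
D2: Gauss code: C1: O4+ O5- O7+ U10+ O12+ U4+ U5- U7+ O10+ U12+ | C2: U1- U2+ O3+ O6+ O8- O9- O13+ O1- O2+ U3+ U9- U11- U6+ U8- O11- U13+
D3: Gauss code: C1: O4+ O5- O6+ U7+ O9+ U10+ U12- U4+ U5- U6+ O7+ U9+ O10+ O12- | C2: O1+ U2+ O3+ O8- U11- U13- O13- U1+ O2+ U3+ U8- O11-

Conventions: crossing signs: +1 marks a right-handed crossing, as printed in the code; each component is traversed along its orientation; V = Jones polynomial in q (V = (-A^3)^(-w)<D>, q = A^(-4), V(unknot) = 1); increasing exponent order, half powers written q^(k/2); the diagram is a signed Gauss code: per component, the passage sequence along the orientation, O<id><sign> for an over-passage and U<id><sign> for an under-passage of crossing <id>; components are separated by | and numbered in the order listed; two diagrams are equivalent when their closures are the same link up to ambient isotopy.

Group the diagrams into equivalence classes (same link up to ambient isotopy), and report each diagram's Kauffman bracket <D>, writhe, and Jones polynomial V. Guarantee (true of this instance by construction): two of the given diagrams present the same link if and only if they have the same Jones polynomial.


classes: {D1} | {D2, D3}
V(D1) = q^(-9/2) - q^(-5/2) - q^(-3/2) - q^(-1/2)  [13 crossings, <D> = A^-7 + A^-3 + A - A^9, w = -3]
V(D2) = -q^(1/2) - q^(3/2) - q^(5/2) + q^(9/2)  (w +3, c 13, <D> = -A^-9 + A^-1 + A^3 + A^7)
D3 (bracket -A^-9 + A^-1 + A^3 + A^7; 13 crossings at w = +3): V = -q^(1/2) - q^(3/2) - q^(5/2) + q^(9/2)
note: 2 classes among 3 diagrams; unequal V(q) rules out equality


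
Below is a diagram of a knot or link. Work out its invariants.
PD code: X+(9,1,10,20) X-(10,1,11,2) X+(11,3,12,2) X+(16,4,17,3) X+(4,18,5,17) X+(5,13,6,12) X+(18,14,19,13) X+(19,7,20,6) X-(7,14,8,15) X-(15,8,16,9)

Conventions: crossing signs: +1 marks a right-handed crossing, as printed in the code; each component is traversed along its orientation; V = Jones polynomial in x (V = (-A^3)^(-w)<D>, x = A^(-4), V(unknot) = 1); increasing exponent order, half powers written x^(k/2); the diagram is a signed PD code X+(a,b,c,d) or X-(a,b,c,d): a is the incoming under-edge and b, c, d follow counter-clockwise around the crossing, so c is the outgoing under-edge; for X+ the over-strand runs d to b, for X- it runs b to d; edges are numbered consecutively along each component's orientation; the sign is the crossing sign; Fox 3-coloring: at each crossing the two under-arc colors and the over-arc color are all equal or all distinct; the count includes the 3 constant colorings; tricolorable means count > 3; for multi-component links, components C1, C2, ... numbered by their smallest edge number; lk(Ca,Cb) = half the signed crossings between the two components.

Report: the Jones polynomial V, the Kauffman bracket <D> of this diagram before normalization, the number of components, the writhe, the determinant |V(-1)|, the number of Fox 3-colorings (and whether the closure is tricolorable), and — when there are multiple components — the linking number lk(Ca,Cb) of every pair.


Jones polynomial: V(x) = x - x^2 + 2x^3 - x^4 + x^5 - x^6
<D> = -A^-12 + A^-8 - A^-4 + 2 - A^4 + A^8; writhe +4
components 1, writhe +4 (10 crossings)
3-colorings: 3 of 3^10, det 7 — not tricolorable
note: |V(-1)| = 7: so not tricolorable, since 3 does not divide 7


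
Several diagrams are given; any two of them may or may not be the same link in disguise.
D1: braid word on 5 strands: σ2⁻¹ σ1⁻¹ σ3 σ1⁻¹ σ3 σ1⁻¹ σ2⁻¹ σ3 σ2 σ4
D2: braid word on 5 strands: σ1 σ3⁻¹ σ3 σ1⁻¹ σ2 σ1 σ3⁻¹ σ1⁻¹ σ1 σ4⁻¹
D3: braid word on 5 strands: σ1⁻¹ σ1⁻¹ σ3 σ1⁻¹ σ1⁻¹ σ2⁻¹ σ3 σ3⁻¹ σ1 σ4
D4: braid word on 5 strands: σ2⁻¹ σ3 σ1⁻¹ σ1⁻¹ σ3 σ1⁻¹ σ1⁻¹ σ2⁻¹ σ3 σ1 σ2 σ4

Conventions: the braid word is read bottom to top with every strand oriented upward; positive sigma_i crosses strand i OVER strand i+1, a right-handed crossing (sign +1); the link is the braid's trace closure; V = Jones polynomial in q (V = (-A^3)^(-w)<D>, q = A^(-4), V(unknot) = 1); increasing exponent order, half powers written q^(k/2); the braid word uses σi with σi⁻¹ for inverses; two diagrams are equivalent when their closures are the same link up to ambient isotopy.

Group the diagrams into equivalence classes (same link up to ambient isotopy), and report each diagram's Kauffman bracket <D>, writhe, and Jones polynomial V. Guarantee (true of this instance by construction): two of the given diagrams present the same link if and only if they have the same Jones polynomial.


grouping into links: {D1, D4} | {D2} | {D3}
V(D1) = -q^-3 + q^-2 - q^-1 + 3 - q + q^2 - q^3  (w 0, c 10, <D> = -A^-12 + A^-8 - A^-4 + 3 - A^4 + A^8 - A^12)
D2 (bracket 1; 10 crossings at w = 0): V = 1
V(D3) = -q^-4 + q^-3 + q^-1  [10 crossings, <D> = A^-2 + A^6 - A^10, w = -2]
V(D4) = -q^-3 + q^-2 - q^-1 + 3 - q + q^2 - q^3  [12 crossings, <D> = -A^-12 + A^-8 - A^-4 + 3 - A^4 + A^8 - A^12, w = 0]
why: comparing 4 Jones polynomials yields 3 groups


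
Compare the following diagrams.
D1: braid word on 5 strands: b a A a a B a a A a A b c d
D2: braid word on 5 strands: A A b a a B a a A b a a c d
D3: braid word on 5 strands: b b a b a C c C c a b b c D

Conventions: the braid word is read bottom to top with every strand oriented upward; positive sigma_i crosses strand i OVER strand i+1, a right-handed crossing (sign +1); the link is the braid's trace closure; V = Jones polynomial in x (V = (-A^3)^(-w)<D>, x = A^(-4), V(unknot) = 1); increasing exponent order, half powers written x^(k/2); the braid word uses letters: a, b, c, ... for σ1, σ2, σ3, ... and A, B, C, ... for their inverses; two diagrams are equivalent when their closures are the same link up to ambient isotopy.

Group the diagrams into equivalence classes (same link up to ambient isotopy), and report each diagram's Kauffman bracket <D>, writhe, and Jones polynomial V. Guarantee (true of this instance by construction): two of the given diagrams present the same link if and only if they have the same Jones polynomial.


classes: {D1, D2} | {D3}
V(D1) = x - x^2 + 2x^3 - x^4 + x^5 - x^6  [14 crossings, <D> = -A^-6 + A^-2 - A^2 + 2A^6 - A^10 + A^14, w = +6]
V(D2) = x - x^2 + 2x^3 - x^4 + x^5 - x^6  [14 crossings, <D> = -A^-6 + A^-2 - A^2 + 2A^6 - A^10 + A^14, w = +6]
V(D3) = x^3 + x^5 - x^6 + x^7 - x^8 + x^9 - x^10  (w +8, c 14, <D> = -A^-16 + A^-12 - A^-8 + A^-4 - 1 + A^4 + A^12)
insight: V(x) takes 2 values over 3 diagrams, fixing the grouping


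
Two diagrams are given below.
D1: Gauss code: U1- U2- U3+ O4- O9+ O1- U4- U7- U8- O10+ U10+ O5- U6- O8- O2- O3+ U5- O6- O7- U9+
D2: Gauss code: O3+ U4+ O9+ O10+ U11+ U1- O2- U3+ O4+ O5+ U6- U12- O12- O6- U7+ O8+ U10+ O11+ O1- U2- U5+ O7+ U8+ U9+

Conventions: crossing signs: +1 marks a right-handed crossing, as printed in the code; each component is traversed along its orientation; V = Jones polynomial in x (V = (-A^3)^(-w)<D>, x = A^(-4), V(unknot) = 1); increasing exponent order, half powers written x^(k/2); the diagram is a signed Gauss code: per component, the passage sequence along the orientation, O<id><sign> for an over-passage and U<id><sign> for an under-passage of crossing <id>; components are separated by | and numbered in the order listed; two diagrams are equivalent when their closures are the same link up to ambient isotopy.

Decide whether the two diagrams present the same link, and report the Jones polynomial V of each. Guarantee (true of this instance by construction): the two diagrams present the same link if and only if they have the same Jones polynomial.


equivalent: no
V(D1) = -x^-4 + x^-3 + x^-1  (w -4, c 10, <D> = A^-8 + 1 - A^4)
D2 (bracket A^-20 - 2A^-16 + A^-12 - 2A^-8 + 2A^-4 + A^4; 12 crossings at w = +4): V = x^2 + 2x^4 - 2x^5 + x^6 - 2x^7 + x^8
why: V(x) takes 2 values over 2 diagrams, fixing the grouping


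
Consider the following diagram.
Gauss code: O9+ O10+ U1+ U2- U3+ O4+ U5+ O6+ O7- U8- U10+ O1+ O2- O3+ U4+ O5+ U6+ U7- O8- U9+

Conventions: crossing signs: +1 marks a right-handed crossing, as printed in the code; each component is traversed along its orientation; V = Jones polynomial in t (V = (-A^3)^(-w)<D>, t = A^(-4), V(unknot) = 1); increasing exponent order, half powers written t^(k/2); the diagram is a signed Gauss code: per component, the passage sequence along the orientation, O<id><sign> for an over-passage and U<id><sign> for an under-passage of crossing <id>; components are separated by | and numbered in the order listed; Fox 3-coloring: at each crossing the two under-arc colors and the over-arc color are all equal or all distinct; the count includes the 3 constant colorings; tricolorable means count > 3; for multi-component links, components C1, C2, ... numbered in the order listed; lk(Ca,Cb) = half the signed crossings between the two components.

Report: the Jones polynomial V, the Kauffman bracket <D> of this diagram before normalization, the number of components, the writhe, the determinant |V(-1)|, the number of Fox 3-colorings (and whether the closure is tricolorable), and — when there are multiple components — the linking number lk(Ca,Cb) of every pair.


V = t + t^3 - t^4
<D> = -A^-4 + 1 + A^8 (w = +4)
1 component over 10 crossings, w = +4
9 Fox colorings among 3^10, |V(-1)| = 3: tricolorable
why: V spans 3 powers of t: at least 3 crossings in any diagram
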